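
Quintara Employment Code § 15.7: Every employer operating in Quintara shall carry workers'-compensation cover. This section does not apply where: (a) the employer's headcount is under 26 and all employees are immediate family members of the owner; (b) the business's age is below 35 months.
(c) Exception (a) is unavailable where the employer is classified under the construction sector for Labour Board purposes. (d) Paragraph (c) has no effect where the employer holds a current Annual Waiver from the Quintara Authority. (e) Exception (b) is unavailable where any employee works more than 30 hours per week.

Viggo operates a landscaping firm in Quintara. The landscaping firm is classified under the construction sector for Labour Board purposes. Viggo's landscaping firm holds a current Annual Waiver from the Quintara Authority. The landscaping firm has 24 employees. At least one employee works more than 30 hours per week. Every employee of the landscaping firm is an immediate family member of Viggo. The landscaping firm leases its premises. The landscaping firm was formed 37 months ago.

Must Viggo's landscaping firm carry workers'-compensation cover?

No — exception (a) applies; Viggo's landscaping firm is not required to carry workers'-compensation cover.

Exception (a)'s conditions are all satisfied: the employer's headcount is 24, under the 26 limit; every employee is an immediate family member. As to paragraphs (c)–(d): (c) would limit (a) — the landscaping firm is classified under the construction sector — but (d) sets (c) aside: (d) operates against (c): a current Annual Waiver is held. (a) remains available.
Exception (b) requires that the business's age is below 35 months; but the business's age is 37 months, not below 35 months, so (b) is unavailable.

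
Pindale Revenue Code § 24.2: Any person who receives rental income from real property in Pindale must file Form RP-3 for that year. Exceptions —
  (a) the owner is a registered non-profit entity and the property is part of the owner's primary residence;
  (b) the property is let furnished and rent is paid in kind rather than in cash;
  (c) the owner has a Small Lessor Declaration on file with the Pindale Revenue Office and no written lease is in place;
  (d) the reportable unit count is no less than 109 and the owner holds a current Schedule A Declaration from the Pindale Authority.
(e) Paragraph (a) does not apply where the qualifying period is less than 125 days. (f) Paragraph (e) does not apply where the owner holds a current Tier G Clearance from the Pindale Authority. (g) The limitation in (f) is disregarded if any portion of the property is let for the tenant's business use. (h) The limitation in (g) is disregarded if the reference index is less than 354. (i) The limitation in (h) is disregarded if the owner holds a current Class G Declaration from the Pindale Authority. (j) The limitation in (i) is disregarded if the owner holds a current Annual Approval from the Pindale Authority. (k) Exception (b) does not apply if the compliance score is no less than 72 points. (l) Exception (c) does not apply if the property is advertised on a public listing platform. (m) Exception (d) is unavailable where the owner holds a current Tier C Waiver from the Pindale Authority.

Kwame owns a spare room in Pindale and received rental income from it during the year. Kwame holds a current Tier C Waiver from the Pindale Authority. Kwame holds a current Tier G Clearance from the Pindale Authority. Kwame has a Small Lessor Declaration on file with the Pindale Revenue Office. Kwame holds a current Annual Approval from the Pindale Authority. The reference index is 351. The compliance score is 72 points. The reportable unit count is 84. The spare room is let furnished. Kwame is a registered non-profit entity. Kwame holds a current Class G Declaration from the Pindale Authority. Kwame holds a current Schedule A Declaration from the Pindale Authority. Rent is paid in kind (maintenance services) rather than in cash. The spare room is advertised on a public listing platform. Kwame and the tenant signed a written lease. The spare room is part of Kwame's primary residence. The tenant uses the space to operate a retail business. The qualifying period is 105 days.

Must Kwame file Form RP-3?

Exception (a): Kwame is a registered non-profit; the spare room is part of the primary residence — every condition holds. Under paragraphs (e)–(j): (e) is triggered (the qualifying period is 105 days, less than the 125 days limit), but is itself disapplied by (f): (f) operates against (e): a current Tier G Clearance is held. (g) would limit (f) — the space is let for business use — but (h) sets (g) aside: (h) operates against (g): the reference index is 351, less than the 354 limit. (i) applies (a current Class G Declaration is held), but is set aside by (j): (j) operates against (i): a current Annual Approval is held. Exception (a) stands.
Exception (b) is satisfied on its face — the property is let furnished; rent is paid in kind. But applying paragraph (k): (k) operates against (b): the compliance score is 72 points, meeting the 72 points threshold. (b) is therefore removed.
Exception (c) does not apply: a written lease is in place.
Exception (d) does not apply: the reportable unit count is 84, short of 109.

No — exception (a) applies; Kwame is not required to file Form RP-3.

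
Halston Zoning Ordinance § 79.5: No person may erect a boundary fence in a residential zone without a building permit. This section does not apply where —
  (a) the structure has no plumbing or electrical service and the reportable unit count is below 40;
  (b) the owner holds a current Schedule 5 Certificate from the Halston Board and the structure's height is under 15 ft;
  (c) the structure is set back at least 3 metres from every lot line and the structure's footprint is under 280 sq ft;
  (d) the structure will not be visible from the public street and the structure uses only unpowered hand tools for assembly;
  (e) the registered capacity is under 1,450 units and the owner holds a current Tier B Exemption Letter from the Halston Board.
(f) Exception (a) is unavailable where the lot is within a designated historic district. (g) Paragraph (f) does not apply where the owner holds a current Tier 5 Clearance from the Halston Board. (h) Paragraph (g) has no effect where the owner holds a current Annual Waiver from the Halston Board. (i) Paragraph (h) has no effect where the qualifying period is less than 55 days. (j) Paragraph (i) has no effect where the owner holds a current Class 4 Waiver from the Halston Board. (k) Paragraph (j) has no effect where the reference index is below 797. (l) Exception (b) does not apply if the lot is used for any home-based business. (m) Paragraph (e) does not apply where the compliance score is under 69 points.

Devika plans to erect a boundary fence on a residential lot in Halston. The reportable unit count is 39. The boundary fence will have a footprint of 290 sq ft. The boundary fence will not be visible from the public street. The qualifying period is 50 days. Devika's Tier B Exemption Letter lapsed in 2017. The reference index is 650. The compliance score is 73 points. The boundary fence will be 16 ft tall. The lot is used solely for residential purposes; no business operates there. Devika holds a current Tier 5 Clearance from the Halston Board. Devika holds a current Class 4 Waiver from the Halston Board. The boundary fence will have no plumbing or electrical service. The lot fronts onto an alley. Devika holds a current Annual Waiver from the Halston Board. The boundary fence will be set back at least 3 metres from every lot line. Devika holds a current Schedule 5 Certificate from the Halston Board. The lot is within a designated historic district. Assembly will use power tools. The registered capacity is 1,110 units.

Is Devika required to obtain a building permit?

Exception (a) is satisfied on its face — there is no plumbing or electrical service; the reportable unit count is 39, below the 40 limit. As to paragraphs (f)–(k): (f) is triggered (the lot is in a historic district), but is itself disapplied by (g): (g) is engaged — a current Tier 5 Clearance is held. (h) is engaged (a current Annual Waiver is held), but yields to (i): (i) operates — the qualifying period is 50 days, less than the 55 days limit. (j) is engaged (a current Class 4 Waiver is held), but yields to (k): (k) is engaged — the reference index is 650, below the 797 limit. (a) remains available.
Exception (b) requires that the structure's height is under 15 ft; but the structure's height is 16 ft, not under 15 ft, so (b) is unavailable.
Exception (c) fails — the structure's footprint is 290 sq ft, not under 280 sq ft.
Exception (d) fails — assembly uses power tools.
Exception (e) does not apply: there is no Tier B Exemption Letter in force.

No — exception (a) applies; Devika does not need a building permit.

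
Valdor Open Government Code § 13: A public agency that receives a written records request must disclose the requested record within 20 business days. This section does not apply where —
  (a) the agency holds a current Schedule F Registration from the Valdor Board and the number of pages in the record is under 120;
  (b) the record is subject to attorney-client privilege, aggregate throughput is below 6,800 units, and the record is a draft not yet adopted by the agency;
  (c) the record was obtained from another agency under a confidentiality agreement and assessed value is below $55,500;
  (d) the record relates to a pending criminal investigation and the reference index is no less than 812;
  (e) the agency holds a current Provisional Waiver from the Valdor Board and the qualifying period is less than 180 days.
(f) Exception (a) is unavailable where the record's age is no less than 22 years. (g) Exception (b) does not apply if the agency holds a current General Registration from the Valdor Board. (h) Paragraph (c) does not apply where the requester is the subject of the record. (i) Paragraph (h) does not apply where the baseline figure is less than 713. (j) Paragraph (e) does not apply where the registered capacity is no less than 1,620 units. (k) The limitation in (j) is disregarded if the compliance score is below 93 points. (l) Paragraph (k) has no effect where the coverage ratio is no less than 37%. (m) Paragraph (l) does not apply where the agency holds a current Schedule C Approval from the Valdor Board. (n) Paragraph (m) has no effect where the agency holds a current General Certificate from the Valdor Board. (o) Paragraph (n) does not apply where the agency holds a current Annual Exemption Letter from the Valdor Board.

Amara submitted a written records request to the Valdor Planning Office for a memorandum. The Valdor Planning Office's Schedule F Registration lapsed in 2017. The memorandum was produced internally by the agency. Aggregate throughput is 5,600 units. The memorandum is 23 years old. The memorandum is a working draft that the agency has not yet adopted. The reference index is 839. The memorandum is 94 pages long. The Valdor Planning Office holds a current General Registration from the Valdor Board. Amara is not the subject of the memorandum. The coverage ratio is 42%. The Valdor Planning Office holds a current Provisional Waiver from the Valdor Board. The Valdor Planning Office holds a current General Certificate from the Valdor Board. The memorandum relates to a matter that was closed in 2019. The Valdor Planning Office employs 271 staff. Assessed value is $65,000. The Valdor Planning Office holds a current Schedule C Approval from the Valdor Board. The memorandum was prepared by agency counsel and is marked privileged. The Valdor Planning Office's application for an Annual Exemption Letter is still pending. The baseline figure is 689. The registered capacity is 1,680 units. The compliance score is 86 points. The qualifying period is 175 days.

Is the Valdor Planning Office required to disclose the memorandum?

Exception (a) does not apply: the Schedule F Registration is not current.
All of (b)'s requirements are met (the memorandum is privileged; aggregate throughput is 5,600 units, below the 6,800 units limit; the memorandum is an unadopted draft). Turning to paragraph (g): (g) is engaged — a current General Registration is held. (b) is therefore removed.
Exception (c) requires that the record was obtained from another agency under a confidentiality agreement; but the memorandum was produced internally, so (c) is unavailable.
Exception (d) fails — the memorandum relates to a closed matter.
Exception (e): a current Provisional Waiver is held; the qualifying period is 175 days, less than the 180 days limit — every condition holds. Turning to paragraphs (j)–(o): (j) is engaged — the registered capacity is 1,680 units, meeting the 1,620 units threshold. (k) is triggered (the compliance score is 86 points, below the 93 points limit), but is set aside by (l): (l) is engaged — the coverage ratio is 42%, meeting the 37% threshold. (m) applies (a current Schedule C Approval is held), but is itself disapplied by (n): (n) operates against (m): a current General Certificate is held. (o) is inapplicable (there is no Annual Exemption Letter in force), so (n) stands. So (e) is unavailable.
No exception applies. The general rule governs.

Yes — the Valdor Planning Office must disclose the memorandum.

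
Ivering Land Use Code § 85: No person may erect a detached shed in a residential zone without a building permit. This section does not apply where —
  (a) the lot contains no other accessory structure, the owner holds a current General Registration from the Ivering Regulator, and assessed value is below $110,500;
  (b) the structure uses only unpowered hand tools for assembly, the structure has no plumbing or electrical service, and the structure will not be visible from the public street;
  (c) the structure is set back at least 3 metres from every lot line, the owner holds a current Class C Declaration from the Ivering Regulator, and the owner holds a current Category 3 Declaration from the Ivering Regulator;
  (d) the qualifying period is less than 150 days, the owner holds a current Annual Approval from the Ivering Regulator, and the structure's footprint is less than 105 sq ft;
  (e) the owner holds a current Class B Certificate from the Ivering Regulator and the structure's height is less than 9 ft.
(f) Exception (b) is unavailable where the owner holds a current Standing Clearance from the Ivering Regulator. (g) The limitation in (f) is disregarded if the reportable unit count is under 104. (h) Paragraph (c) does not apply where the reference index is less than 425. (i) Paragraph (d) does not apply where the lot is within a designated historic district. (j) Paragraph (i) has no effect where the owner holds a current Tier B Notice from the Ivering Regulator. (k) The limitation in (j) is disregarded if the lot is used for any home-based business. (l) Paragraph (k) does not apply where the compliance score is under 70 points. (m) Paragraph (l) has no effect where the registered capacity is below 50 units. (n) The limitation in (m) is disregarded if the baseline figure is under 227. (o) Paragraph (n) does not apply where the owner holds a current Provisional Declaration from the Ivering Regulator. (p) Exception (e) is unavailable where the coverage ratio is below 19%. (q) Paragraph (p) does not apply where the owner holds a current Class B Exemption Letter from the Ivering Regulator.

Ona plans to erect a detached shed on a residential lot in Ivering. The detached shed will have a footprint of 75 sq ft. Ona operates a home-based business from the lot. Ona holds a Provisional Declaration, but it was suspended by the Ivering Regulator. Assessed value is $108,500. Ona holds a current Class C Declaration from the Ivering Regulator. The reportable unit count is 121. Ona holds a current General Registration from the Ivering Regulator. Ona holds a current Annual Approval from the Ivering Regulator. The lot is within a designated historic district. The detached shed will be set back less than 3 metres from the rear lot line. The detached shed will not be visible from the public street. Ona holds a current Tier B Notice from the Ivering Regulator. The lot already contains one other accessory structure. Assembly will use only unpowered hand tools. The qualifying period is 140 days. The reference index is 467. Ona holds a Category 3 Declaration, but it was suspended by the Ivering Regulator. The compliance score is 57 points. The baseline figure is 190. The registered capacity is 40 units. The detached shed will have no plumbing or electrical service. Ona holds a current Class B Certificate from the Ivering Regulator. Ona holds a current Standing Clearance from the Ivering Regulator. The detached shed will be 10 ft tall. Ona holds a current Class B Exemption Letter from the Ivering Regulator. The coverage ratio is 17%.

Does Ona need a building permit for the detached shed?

No — exception (d) applies; Ona does not need a building permit.

Exception (a) requires that the lot contains no other accessory structure; but the lot already has another accessory structure, so (a) is unavailable.
All of (b)'s requirements are met (assembly uses only hand tools; there is no plumbing or electrical service; the structure will not be visible from the street). But applying paragraphs (f)–(g): (f) is engaged — a current Standing Clearance is held. (g) is not engaged (the reportable unit count is 121, not under 104), so (f) stands. Exception (b) does not apply.
Exception (c) fails — the rear setback is under 3 m.
Exception (d)'s conditions are all satisfied: the qualifying period is 140 days, less than the 150 days limit; a current Annual Approval is held; the structure's footprint is 75 sq ft, less than the 105 sq ft limit. As to paragraphs (i)–(o): (i) would limit (d) — the lot is in a historic district — but (j) sets (i) aside: (j) is triggered — a current Tier B Notice is held. (k) would limit (j) — a home-based business operates on the lot — but (l) sets (k) aside: (l) operates against (k): the compliance score is 57 points, under the 70 points limit. (m) applies (the registered capacity is 40 units, below the 50 units limit), but is itself disapplied by (n): (n) operates against (m): the baseline figure is 190, under the 227 limit. (o), which would lift (n), is not triggered — the Provisional Declaration is not current. (d) remains available.
Exception (e) requires that the structure's height is less than 9 ft; but the structure's height is 10 ft, not less than 9 ft, so (e) is unavailable.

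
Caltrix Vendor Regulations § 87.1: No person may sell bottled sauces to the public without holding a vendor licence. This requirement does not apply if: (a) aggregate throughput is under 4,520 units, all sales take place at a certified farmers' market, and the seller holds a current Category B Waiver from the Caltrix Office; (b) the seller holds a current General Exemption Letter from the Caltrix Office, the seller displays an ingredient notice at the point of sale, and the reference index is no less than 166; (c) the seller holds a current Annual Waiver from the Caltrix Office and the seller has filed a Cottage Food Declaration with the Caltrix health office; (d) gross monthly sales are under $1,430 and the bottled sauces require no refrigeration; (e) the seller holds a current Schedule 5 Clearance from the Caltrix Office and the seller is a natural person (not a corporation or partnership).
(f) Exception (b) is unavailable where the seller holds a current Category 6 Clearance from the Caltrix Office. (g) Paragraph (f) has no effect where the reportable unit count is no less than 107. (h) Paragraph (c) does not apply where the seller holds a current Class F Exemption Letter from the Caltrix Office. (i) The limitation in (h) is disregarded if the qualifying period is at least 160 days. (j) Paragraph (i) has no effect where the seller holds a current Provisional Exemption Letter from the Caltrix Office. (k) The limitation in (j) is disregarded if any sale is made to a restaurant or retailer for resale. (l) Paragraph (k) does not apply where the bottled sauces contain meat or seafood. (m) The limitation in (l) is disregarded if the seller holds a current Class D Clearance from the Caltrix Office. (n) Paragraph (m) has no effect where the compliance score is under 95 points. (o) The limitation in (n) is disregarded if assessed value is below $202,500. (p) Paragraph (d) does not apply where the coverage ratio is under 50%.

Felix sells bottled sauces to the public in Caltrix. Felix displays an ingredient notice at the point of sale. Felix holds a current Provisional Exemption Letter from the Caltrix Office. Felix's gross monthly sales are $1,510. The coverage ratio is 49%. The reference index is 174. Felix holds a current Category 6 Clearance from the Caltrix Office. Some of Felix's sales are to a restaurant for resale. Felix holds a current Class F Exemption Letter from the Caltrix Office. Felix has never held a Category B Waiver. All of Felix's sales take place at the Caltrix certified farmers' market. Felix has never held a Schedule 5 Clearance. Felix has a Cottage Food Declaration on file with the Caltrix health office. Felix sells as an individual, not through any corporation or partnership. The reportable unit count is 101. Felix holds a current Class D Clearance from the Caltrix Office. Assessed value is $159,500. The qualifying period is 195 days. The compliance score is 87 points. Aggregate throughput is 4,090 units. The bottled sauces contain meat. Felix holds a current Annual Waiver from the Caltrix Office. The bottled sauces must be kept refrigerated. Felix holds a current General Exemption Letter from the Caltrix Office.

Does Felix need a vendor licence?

Exception (a) requires that the seller holds a current Category B Waiver from the Caltrix Office; but the Category B Waiver is not current, so (a) is unavailable.
All of (b)'s requirements are met (a current General Exemption Letter is held; an ingredient notice is displayed; the reference index is 174, meeting the 166 threshold). But applying paragraphs (f)–(g): (f) operates against (b): a current Category 6 Clearance is held. (g) is inapplicable (the reportable unit count is 101, short of 107), so (f) stands. (b) is therefore removed.
All of (c)'s requirements are met (a current Annual Waiver is held; a Cottage Food Declaration is on file). Considering the limiting provisions: (h) would limit (c) — a current Class F Exemption Letter is held — but (i) sets (h) aside: (i) is engaged — the qualifying period is 195 days, meeting the 160 days threshold. (j) is engaged (a current Provisional Exemption Letter is held), but is set aside by (k): (k) operates against (j): some sales are to a restaurant for resale. (l) is triggered (the bottled sauces contain meat), but yields to (m): (m) is triggered — a current Class D Clearance is held. (n) is triggered (the compliance score is 87 points, under the 95 points limit), but is displaced by (o): (o) operates — assessed value is $159,500, below the $202,500 limit. So (c) applies.
Exception (d) requires that gross monthly sales are under $1,430; but gross monthly sales are $1,510, not under $1,430, so (d) is unavailable.
Exception (e) fails — no current Schedule 5 Clearance is held.

No — exception (c) applies; Felix is not required to hold a vendor licence.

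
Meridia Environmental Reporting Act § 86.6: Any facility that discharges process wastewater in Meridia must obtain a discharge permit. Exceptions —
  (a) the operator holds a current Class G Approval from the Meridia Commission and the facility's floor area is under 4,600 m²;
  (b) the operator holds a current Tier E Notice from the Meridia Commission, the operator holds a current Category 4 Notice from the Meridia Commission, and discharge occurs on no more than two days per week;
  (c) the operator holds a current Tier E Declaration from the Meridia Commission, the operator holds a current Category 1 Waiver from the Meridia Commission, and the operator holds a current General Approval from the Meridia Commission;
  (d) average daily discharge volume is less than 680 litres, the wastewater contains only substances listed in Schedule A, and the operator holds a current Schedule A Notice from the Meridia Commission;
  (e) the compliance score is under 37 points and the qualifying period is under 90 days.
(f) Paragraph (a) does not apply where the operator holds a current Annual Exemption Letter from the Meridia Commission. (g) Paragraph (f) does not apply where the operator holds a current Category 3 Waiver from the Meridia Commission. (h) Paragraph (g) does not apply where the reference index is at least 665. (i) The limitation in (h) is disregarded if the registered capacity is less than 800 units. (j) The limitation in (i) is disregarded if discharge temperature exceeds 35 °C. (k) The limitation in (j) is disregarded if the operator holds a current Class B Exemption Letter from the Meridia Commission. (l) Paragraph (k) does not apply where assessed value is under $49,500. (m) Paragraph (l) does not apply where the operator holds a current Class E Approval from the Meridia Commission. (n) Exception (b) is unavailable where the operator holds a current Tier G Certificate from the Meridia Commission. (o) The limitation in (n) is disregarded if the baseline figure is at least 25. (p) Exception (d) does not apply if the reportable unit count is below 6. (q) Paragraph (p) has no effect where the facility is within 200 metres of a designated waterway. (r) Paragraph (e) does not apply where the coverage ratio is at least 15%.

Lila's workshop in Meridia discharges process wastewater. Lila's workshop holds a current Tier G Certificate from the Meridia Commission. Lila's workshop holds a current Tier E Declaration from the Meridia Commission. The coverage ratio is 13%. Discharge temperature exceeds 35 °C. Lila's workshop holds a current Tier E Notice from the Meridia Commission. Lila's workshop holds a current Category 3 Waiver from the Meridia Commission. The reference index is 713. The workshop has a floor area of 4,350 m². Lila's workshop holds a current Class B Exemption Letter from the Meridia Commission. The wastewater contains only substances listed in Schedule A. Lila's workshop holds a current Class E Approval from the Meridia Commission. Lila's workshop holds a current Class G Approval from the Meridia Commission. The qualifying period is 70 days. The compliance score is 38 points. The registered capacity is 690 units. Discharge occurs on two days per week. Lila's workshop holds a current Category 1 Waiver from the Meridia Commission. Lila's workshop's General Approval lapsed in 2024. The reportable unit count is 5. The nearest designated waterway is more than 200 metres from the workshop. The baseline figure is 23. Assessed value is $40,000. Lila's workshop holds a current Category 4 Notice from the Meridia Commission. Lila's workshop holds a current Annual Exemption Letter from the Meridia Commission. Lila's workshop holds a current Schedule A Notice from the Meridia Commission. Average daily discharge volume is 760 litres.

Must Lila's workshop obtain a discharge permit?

Exception (a): a current Class G Approval is held; the facility's floor area is 4,350 m², under the 4,600 m² limit — every condition holds. As to paragraphs (f)–(m): (f) would limit (a) — a current Annual Exemption Letter is held — but (g) sets (f) aside: (g) operates against (f): a current Category 3 Waiver is held. (h) would limit (g) — the reference index is 713, meeting the 665 threshold — but (i) sets (h) aside: (i) operates — the registered capacity is 690 units, less than the 800 units limit. (j) is triggered (discharge temperature exceeds 35 °C), but is itself disapplied by (k): (k) operates against (j): a current Class B Exemption Letter is held. (l) would limit (k) — assessed value is $40,000, under the $49,500 limit — but (m) sets (l) aside: (m) operates against (l): a current Class E Approval is held. So (a) applies.
All of (b)'s requirements are met (a current Tier E Notice is held; a current Category 4 Notice is held; discharge occurs on no more than two days per week). But: (n) operates against (b): a current Tier G Certificate is held. (o), which would lift (n), is inapplicable — the baseline figure is 23, short of 25. Exception (b) does not apply.
Exception (c) does not apply: the General Approval is not current.
Exception (d) fails — average daily discharge volume is 760 litres, not less than 680 litres.
Exception (e) fails — the compliance score is 38 points, not under 37 points.

No — exception (a) applies; Lila's workshop is not required to obtain a discharge permit.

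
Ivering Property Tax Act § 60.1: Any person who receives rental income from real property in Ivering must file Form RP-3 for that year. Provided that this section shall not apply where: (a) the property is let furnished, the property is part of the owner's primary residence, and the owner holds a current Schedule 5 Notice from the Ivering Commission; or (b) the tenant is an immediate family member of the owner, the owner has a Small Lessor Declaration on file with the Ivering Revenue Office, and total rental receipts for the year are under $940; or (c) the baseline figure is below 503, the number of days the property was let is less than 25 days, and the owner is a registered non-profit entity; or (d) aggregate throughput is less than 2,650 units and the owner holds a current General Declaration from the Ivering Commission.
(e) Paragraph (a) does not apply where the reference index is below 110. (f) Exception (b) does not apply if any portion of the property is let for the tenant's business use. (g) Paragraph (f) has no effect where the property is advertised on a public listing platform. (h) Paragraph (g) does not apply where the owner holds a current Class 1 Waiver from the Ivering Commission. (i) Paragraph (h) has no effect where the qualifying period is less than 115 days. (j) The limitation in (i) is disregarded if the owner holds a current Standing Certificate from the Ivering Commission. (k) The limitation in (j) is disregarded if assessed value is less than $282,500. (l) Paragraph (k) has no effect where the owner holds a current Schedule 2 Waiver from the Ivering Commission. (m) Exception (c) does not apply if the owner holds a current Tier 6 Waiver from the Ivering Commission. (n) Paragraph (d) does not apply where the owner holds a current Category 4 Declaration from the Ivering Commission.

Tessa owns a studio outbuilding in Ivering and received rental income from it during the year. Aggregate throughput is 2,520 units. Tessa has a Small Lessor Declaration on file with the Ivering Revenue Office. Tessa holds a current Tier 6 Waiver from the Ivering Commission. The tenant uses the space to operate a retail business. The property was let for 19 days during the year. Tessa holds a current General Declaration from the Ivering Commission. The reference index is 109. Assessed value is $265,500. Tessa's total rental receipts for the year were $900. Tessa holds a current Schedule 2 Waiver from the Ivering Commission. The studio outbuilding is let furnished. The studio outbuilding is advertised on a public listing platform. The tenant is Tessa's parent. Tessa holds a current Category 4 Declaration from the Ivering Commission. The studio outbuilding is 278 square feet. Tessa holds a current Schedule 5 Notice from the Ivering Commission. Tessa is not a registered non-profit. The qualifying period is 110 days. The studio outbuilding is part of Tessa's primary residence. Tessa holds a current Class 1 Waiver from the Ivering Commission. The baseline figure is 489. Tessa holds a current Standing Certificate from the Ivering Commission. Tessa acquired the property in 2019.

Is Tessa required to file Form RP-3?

Yes — Tessa must file Form RP-3.

Exception (a)'s conditions are all satisfied: the property is let furnished; the studio outbuilding is part of the primary residence; a current Schedule 5 Notice is held. But: (e) is engaged — the reference index is 109, below the 110 limit. (a) is therefore removed.
Exception (b) is satisfied on its face — the tenant is an immediate family member; a Small Lessor Declaration is on file; total rental receipts for the year are $900, under the $940 limit. But applying paragraphs (f)–(l): (f) operates against (b): the space is let for business use. (g) applies (the property is publicly advertised), but yields to (h): (h) operates against (g): a current Class 1 Waiver is held. (i) operates (the qualifying period is 110 days, less than the 115 days limit), but is set aside by (j): (j) operates against (i): a current Standing Certificate is held. (k) is triggered (assessed value is $265,500, less than the $282,500 limit), but is overridden by (l): (l) operates against (k): a current Schedule 2 Waiver is held. So (b) is unavailable.
Exception (c) requires that the owner is a registered non-profit entity; but Tessa is not a registered non-profit, so (c) is unavailable.
Exception (d) is satisfied on its face — aggregate throughput is 2,520 units, less than the 2,650 units limit; a current General Declaration is held. However, paragraph (n) must be considered: (n) operates against (d): a current Category 4 Declaration is held. So (d) is unavailable.
No exception displaces § 60.1.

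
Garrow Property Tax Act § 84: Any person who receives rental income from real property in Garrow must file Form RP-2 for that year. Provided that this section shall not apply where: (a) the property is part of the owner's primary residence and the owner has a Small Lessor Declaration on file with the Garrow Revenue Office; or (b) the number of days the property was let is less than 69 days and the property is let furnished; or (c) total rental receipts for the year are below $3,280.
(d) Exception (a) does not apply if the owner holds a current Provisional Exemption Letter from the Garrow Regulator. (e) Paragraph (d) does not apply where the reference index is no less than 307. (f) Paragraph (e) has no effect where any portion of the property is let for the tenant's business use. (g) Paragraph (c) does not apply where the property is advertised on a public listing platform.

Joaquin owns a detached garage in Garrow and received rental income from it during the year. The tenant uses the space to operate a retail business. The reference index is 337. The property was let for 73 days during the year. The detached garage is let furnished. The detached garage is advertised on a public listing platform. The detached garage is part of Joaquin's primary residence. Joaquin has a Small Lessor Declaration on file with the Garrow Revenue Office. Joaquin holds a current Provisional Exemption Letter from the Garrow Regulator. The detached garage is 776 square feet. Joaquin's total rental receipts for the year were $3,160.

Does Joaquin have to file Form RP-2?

Exception (a): the detached garage is part of the primary residence; a Small Lessor Declaration is on file — every condition holds. However, paragraphs (d)–(f) must be considered: (d) operates against (a): a current Provisional Exemption Letter is held. (e) would limit (d) — the reference index is 337, meeting the 307 threshold — but (f) sets (e) aside: (f) is triggered — the space is let for business use. So (a) is unavailable.
Exception (b) does not apply: the number of days the property was let is 73 days, not less than 69 days.
Exception (c) is satisfied on its face — total rental receipts for the year are $3,160, below the $3,280 limit. Turning to paragraph (g): (g) operates against (c): the property is publicly advertised. So (c) is unavailable.
No exception applies. The general rule governs.

Yes — Joaquin must file Form RP-2.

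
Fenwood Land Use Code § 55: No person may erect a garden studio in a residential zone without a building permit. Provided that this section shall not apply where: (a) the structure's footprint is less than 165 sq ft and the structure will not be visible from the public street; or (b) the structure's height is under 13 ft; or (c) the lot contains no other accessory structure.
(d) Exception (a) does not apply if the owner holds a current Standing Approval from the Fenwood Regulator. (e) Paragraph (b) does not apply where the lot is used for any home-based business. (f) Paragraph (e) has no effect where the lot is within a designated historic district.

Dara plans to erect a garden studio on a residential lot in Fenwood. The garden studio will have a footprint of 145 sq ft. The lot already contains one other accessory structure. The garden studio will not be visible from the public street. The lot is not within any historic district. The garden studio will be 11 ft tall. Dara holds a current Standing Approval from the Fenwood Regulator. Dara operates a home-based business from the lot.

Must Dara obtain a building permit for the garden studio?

Exception (a): the structure's footprint is 145 sq ft, less than the 165 sq ft limit; the structure will not be visible from the street — every condition holds. But: (d) applies — a current Standing Approval is held. (a) is therefore removed.
Exception (b) is satisfied on its face — the structure's height is 11 ft, under the 13 ft limit. But applying paragraphs (e)–(f): (e) is triggered — a home-based business operates on the lot. (f), which would lift (e), does not operate here — the lot is not in a historic district. (b) is therefore removed.
Exception (c) does not apply: the lot already has another accessory structure.
No exception applies. The general rule governs.

Yes — Dara must obtain a building permit.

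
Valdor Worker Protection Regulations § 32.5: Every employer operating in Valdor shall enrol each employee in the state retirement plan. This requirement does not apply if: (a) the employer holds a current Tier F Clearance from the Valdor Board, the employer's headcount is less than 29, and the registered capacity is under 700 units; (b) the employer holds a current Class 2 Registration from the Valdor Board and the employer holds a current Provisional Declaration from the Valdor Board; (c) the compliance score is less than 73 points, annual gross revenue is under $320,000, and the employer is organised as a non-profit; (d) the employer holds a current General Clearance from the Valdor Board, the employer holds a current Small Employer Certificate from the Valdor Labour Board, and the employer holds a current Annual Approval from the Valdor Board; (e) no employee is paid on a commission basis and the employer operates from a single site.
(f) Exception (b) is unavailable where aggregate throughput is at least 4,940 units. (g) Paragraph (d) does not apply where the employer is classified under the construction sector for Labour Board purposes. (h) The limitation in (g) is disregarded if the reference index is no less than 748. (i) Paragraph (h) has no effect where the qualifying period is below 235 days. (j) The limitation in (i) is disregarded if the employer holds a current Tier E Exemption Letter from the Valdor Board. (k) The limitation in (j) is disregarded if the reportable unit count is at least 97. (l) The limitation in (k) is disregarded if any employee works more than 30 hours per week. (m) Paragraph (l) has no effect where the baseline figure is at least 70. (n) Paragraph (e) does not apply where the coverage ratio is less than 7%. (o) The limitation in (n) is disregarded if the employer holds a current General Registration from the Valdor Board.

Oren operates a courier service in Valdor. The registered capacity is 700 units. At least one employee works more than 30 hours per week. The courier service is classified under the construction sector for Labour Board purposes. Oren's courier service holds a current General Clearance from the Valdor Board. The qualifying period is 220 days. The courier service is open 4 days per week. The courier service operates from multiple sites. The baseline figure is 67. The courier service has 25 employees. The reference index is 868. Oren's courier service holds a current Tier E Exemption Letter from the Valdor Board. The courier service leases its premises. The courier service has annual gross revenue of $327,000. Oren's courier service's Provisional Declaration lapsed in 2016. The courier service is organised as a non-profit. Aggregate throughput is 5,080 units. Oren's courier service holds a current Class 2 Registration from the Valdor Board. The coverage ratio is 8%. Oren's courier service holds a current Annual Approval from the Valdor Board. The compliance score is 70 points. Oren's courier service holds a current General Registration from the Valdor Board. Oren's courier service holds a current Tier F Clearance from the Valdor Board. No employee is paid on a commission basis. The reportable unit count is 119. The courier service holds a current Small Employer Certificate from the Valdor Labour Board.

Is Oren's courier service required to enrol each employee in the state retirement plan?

No — exception (d) applies; Oren's courier service is not required to enrol each employee in the state retirement plan.

Exception (a) requires that the registered capacity is under 700 units; but the registered capacity is 700 units, not under 700 units, so (a) is unavailable.
Exception (b) fails — the Provisional Declaration is not current.
Exception (c) fails — annual gross revenue is $327,000, not under $320,000.
Exception (d): a current General Clearance is held; a current Small Employer Certificate is held; a current Annual Approval is held — every condition holds. Considering the limiting provisions: (g) would limit (d) — the courier service is classified under the construction sector — but (h) sets (g) aside: (h) operates against (g): the reference index is 868, meeting the 748 threshold. (i) is engaged (the qualifying period is 220 days, below the 235 days limit), but is set aside by (j): (j) is triggered — a current Tier E Exemption Letter is held. (k) operates (the reportable unit count is 119, meeting the 97 threshold), but is itself disapplied by (l): (l) operates against (k): at least one employee exceeds 30 hours/week. (m), which would lift (l), is not triggered — the baseline figure is 67, short of 70. So (d) applies.
Exception (e) fails — the employer operates from multiple sites.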